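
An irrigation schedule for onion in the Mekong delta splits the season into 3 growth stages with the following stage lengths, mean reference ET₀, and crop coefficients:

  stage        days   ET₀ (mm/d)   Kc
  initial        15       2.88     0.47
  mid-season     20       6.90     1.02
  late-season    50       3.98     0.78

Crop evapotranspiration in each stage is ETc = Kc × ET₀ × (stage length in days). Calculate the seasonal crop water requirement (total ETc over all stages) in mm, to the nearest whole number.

initial: 0.47 × 2.88 × 15 = 20.30 mm
mid-season: 1.02 × 6.90 × 20 = 140.76 mm
late-season: 0.78 × 3.98 × 50 = 155.22 mm
Seasonal total = 316.28 mm

316 mm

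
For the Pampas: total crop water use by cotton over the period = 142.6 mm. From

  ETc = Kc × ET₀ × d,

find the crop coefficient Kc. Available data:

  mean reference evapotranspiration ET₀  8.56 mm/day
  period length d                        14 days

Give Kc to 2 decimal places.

1.19

ETc = Kc × ET₀ × d  ⇒  Kc = ETc / (ET₀ × d)
Kc = 142.6 / (8.56 × 14) = 142.6 / 119.84 = 1.1899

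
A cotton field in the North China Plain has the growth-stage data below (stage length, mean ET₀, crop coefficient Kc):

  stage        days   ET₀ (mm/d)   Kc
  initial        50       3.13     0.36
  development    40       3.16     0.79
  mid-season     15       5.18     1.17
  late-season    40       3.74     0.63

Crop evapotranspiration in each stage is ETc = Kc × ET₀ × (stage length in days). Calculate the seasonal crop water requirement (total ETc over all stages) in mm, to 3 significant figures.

initial: 0.36 × 3.13 × 50 = 56.34 mm
development: 0.79 × 3.16 × 40 = 99.86 mm
mid-season: 1.17 × 5.18 × 15 = 90.91 mm
late-season: 0.63 × 3.74 × 40 = 94.25 mm
Seasonal total = 341.36 mm

341 mm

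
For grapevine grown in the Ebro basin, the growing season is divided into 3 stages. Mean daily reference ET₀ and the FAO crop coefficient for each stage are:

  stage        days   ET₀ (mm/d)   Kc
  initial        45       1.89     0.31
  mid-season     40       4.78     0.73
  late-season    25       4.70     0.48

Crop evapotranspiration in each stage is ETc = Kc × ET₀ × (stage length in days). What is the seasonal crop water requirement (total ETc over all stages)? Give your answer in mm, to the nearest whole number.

222 mm

initial: 0.31 × 1.89 × 45 = 26.37 mm
mid-season: 0.73 × 4.78 × 40 = 139.58 mm
late-season: 0.48 × 4.70 × 25 = 56.40 mm
Seasonal total = 222.35 mm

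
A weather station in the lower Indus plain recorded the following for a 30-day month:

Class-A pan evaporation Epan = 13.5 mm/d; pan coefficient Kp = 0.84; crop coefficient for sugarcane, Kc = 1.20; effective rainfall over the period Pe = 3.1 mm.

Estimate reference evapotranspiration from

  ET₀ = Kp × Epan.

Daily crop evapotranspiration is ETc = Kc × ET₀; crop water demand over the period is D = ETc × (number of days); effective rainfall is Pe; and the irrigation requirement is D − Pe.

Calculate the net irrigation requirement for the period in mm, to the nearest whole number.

ET₀ = 0.84 × 13.5 = 11.3400 mm/d
ETc = Kc × ET₀ = 1.20 × 11.3400 = 13.6080 mm/d
Crop demand D = ETc × 30 d = 13.6080 × 30 = 408.240 mm
D − Pe = 408.240 − 3.1 = 405.140 mm

405 mm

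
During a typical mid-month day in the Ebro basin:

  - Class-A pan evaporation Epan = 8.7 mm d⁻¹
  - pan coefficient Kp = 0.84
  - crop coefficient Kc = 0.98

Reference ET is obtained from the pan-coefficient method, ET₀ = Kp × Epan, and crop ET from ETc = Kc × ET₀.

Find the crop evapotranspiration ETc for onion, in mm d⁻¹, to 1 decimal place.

7.2 mm d⁻¹

ET₀ = 0.84 × 8.7 = 7.3080 mm/d
ETc = Kc × ET₀ = 0.98 × 7.3080 = 7.1618 mm/d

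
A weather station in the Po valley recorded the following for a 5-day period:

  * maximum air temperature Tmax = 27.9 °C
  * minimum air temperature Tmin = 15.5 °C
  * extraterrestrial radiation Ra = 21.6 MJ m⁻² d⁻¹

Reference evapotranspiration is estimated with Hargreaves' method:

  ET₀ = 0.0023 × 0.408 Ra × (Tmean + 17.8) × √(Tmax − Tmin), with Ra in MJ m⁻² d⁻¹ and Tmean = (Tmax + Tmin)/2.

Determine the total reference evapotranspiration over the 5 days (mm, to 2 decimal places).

14.10 mm

Tmean = (27.9 + 15.5)/2 = 21.70 °C
0.408 Ra = 0.408 × 21.6 = 8.8128 mm/d equivalent
ET₀ = 0.0023 × 8.8128 × (21.70 + 17.8) × √12.4 = 0.0023 × 8.8128 × 39.50 × 3.5214 = 2.8194 mm/d
Over 5 days: 2.8194 × 5 = 14.097 mm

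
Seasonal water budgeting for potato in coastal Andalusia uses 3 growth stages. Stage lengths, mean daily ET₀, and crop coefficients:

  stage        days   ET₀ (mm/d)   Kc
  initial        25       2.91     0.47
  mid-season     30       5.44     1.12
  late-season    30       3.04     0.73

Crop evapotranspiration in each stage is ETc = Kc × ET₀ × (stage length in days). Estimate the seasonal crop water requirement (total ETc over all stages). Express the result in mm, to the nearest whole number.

284 mm

initial: 0.47 × 2.91 × 25 = 34.19 mm
mid-season: 1.12 × 5.44 × 30 = 182.78 mm
late-season: 0.73 × 3.04 × 30 = 66.58 mm
Seasonal total = 283.55 mm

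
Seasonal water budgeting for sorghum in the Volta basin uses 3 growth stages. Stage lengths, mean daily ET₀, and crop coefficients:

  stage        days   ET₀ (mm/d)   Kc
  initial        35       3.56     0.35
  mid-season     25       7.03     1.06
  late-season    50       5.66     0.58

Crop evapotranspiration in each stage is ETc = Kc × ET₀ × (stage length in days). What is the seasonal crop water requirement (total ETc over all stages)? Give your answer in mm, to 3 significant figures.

394 mm

initial: 0.35 × 3.56 × 35 = 43.61 mm
mid-season: 1.06 × 7.03 × 25 = 186.30 mm
late-season: 0.58 × 5.66 × 50 = 164.14 mm
Seasonal total = 394.05 mm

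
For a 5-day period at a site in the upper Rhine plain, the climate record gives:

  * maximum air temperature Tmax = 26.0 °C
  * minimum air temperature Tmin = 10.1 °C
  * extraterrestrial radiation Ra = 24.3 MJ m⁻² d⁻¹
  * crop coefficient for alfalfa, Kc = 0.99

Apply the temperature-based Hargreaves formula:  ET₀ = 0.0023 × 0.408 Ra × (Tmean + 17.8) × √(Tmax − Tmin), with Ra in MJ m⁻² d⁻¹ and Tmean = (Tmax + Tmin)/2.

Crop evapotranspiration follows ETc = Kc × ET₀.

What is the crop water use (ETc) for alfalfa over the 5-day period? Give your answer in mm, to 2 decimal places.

Tmean = (26.0 + 10.1)/2 = 18.05 °C
0.408 Ra = 0.408 × 24.3 = 9.9144 mm/d equivalent
ET₀ = 0.0023 × 9.9144 × (18.05 + 17.8) × √15.9 = 0.0023 × 9.9144 × 35.85 × 3.9875 = 3.2597 mm/d
ETc = Kc × ET₀ = 0.99 × 3.2597 = 3.2271 mm/d
Over 5 days: 3.2271 × 5 = 16.136 mm

16.14 mm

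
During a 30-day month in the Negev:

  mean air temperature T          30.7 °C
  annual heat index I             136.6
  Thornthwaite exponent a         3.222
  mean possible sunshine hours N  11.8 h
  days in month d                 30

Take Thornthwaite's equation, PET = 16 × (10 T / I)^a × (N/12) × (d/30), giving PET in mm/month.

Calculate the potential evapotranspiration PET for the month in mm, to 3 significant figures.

10T/I = 10 × 30.7 / 136.6 = 2.2474
(10T/I)^a = 2.2474^3.222 = 13.5867
Uncorrected PET = 16 × 13.5867 = 217.387 mm
Correction = (N/12)(d/30) = (11.8/12)(30/30) = 0.9833
PET = 217.387 × 0.9833 = 213.757 mm/month

214 mm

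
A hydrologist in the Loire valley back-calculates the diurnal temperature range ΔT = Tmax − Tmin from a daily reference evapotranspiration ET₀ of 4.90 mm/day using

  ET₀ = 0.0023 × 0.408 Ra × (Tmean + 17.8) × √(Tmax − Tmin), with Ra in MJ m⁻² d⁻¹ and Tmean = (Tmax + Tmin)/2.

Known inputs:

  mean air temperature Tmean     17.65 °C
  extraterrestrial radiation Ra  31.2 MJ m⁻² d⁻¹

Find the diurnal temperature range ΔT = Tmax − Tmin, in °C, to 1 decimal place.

√ΔT = ET₀ / [0.0023 × 0.408 × Ra × (Tmean+17.8)] = 4.90 / (0.0023 × 12.7296 × 35.45) = 4.7210
ΔT = 4.7210² = 22.288 °C

22.3 °C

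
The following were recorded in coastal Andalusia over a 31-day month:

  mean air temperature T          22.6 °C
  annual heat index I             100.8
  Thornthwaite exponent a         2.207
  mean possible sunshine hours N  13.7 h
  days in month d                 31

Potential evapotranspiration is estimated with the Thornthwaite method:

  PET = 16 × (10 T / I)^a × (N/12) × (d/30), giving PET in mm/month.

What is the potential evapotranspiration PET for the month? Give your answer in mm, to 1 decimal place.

10T/I = 10 × 22.6 / 100.8 = 2.2421
(10T/I)^a = 2.2421^2.207 = 5.9415
Uncorrected PET = 16 × 5.9415 = 95.064 mm
Correction = (N/12)(d/30) = (13.7/12)(31/30) = 1.1797
PET = 95.064 × 1.1797 = 112.147 mm/month

112.1 mm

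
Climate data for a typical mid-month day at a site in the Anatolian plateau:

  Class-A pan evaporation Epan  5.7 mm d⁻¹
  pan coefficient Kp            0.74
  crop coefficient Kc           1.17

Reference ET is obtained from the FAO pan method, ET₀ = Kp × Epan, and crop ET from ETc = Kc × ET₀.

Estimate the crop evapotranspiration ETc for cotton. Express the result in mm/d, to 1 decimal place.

4.9 mm/d

ET₀ = 0.74 × 5.7 = 4.2180 mm/d
ETc = Kc × ET₀ = 1.17 × 4.2180 = 4.9351 mm/d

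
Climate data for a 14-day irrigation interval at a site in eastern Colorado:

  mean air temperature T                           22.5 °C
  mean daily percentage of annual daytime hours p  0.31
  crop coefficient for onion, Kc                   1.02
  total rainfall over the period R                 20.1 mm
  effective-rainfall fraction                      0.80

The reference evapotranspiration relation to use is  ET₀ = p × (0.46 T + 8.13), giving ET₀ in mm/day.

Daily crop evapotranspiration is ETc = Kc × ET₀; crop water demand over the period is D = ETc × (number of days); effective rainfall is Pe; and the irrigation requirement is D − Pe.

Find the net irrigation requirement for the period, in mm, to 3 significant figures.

ET₀ = 0.31 × (0.46 × 22.5 + 8.13) = 0.31 × 18.480 = 5.7288 mm/d
ETc = Kc × ET₀ = 1.02 × 5.7288 = 5.8434 mm/d
Crop demand D = ETc × 14 d = 5.8434 × 14 = 81.808 mm
Pe = 0.80 × 20.1 = 16.080 mm
D − Pe = 81.808 − 16.080 = 65.728 mm

65.7 mm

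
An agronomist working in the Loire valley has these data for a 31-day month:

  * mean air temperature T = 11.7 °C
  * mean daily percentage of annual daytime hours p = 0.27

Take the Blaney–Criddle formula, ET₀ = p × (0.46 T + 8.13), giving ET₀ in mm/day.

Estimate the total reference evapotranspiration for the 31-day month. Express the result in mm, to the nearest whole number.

113 mm

ET₀ = 0.27 × (0.46 × 11.7 + 8.13) = 0.27 × 13.512 = 3.6482 mm/d
Monthly total = 3.6482 × 31 = 113.094 mm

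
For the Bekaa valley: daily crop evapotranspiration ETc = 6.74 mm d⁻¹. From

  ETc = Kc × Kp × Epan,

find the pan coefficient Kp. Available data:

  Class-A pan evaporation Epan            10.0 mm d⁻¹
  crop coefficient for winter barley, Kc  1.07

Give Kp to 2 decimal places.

ETc = Kc × Kp × Epan  ⇒  Kp = ETc / (Kc × Epan)
Kp = 6.74 / (1.07 × 10.0) = 6.74 / 10.700 = 0.6299

0.63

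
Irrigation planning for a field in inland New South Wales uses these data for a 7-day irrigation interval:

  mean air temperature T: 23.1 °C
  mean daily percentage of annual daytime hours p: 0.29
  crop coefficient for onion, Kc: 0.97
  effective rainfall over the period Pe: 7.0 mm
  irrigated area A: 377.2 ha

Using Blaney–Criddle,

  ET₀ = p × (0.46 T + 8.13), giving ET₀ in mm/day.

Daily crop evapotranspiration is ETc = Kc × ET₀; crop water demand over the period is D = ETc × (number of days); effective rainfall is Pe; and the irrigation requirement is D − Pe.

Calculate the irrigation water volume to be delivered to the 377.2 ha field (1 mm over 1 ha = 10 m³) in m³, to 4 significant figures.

ET₀ = 0.29 × (0.46 × 23.1 + 8.13) = 0.29 × 18.756 = 5.4392 mm/d
ETc = Kc × ET₀ = 0.97 × 5.4392 = 5.2760 mm/d
Crop demand D = ETc × 7 d = 5.2760 × 7 = 36.932 mm
D − Pe = 36.932 − 7.0 = 29.932 mm
Volume = 29.932 mm × 377.2 ha × 10 = 112903.5 m³

112900 m³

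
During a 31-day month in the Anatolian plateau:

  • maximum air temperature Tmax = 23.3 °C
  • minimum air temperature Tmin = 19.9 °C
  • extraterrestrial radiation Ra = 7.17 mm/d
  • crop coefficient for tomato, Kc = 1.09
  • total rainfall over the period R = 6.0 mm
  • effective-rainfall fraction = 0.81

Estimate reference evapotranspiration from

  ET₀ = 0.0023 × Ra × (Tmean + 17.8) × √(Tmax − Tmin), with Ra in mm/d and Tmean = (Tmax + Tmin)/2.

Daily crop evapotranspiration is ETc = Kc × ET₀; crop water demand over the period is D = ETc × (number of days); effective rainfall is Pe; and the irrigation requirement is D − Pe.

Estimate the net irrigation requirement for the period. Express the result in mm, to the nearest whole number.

Tmean = (23.3 + 19.9)/2 = 21.60 °C
ET₀ = 0.0023 × 7.17 × (21.60 + 17.8) × √3.4 = 0.0023 × 7.17 × 39.40 × 1.8439 = 1.1981 mm/d
ETc = Kc × ET₀ = 1.09 × 1.1981 = 1.3059 mm/d
Crop demand D = ETc × 31 d = 1.3059 × 31 = 40.483 mm
Pe = 0.81 × 6.0 = 4.860 mm
D − Pe = 40.483 − 4.860 = 35.623 mm

36 mm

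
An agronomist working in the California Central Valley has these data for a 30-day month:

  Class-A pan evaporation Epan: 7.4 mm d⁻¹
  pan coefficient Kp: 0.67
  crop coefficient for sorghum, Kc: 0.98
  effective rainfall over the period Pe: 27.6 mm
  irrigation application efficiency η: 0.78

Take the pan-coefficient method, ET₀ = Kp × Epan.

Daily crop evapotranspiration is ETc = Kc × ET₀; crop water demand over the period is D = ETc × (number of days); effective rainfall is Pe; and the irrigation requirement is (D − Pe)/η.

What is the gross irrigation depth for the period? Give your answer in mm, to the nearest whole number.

ET₀ = 0.67 × 7.4 = 4.9580 mm/d
ETc = Kc × ET₀ = 0.98 × 4.9580 = 4.8588 mm/d
Crop demand D = ETc × 30 d = 4.8588 × 30 = 145.764 mm
D − Pe = 145.764 − 27.6 = 118.164 mm
Gross irrigation = 118.164 / 0.78 = 151.492 mm

151 mm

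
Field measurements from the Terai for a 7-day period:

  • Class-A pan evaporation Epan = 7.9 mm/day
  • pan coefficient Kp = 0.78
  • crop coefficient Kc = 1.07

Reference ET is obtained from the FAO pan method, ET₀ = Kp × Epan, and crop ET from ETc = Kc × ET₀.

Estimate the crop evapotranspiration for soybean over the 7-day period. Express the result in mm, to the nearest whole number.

46 mm

ET₀ = 0.78 × 7.9 = 6.1620 mm/d
ETc = Kc × ET₀ = 1.07 × 6.1620 = 6.5933 mm/d
Over 7 days: 6.5933 × 7 = 46.153 mm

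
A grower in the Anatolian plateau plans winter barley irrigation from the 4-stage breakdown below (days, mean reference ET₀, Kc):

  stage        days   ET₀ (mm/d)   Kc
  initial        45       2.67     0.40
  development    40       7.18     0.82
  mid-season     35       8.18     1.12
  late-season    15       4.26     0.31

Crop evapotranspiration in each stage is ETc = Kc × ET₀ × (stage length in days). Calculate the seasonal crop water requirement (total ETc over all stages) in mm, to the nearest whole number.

624 mm

initial: 0.40 × 2.67 × 45 = 48.06 mm
development: 0.82 × 7.18 × 40 = 235.50 mm
mid-season: 1.12 × 8.18 × 35 = 320.66 mm
late-season: 0.31 × 4.26 × 15 = 19.81 mm
Seasonal total = 624.03 mm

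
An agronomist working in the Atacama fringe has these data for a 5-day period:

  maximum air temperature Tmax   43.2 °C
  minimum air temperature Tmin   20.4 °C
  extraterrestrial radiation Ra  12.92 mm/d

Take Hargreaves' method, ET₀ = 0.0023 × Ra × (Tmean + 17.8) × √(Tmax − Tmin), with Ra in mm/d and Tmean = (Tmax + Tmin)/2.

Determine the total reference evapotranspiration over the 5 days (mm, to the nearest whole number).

35 mm

Tmean = (43.2 + 20.4)/2 = 31.80 °C
ET₀ = 0.0023 × 12.92 × (31.80 + 17.8) × √22.8 = 0.0023 × 12.92 × 49.60 × 4.7749 = 7.0378 mm/d
Over 5 days: 7.0378 × 5 = 35.189 mm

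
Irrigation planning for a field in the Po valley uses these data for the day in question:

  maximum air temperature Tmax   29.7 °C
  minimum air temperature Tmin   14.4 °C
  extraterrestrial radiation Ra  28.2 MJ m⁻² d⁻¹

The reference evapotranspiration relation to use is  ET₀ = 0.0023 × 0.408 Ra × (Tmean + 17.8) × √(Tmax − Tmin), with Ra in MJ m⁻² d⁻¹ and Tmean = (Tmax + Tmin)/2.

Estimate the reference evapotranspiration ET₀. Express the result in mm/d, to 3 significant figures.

4.12 mm/d

Tmean = (29.7 + 14.4)/2 = 22.05 °C
0.408 Ra = 0.408 × 28.2 = 11.5056 mm/d equivalent
ET₀ = 0.0023 × 11.5056 × (22.05 + 17.8) × √15.3 = 0.0023 × 11.5056 × 39.85 × 3.9115 = 4.1249 mm/d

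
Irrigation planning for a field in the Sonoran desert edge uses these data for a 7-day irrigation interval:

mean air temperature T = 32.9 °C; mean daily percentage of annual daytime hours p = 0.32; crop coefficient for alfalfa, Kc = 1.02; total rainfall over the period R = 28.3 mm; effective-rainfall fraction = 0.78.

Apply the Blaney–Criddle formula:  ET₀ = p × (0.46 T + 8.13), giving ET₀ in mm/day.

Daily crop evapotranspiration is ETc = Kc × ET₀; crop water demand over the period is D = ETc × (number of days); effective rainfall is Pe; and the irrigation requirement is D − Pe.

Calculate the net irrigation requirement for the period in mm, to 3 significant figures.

ET₀ = 0.32 × (0.46 × 32.9 + 8.13) = 0.32 × 23.264 = 7.4445 mm/d
ETc = Kc × ET₀ = 1.02 × 7.4445 = 7.5934 mm/d
Crop demand D = ETc × 7 d = 7.5934 × 7 = 53.154 mm
Pe = 0.78 × 28.3 = 22.074 mm
D − Pe = 53.154 − 22.074 = 31.080 mm

31.1 mm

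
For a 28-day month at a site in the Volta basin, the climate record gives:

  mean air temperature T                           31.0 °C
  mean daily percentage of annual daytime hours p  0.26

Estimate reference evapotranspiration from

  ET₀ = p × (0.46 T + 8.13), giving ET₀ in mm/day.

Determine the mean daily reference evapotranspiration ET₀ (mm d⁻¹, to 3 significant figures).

5.82 mm d⁻¹

ET₀ = 0.26 × (0.46 × 31.0 + 8.13) = 0.26 × 22.390 = 5.8214 mm/d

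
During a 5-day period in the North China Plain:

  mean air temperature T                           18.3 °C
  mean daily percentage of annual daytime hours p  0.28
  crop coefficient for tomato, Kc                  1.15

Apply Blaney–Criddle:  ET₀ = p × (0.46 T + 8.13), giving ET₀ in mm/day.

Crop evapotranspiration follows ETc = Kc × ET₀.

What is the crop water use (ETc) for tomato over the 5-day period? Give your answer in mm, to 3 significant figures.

26.6 mm

ET₀ = 0.28 × (0.46 × 18.3 + 8.13) = 0.28 × 16.548 = 4.6334 mm/d
ETc = Kc × ET₀ = 1.15 × 4.6334 = 5.3284 mm/d
Over 5 days: 5.3284 × 5 = 26.642 mm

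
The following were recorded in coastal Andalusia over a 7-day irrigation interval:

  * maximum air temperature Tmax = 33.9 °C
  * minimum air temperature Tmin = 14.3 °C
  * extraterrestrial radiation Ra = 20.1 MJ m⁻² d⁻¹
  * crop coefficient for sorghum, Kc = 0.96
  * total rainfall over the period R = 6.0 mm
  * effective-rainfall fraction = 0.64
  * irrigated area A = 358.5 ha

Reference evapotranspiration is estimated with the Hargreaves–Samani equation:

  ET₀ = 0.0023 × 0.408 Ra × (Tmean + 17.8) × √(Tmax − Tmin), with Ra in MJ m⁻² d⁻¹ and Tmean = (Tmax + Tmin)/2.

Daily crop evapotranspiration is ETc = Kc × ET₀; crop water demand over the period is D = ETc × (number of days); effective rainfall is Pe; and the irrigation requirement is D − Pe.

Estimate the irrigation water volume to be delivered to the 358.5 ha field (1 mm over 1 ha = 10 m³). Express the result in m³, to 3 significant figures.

Tmean = (33.9 + 14.3)/2 = 24.10 °C
0.408 Ra = 0.408 × 20.1 = 8.2008 mm/d equivalent
ET₀ = 0.0023 × 8.2008 × (24.10 + 17.8) × √19.6 = 0.0023 × 8.2008 × 41.90 × 4.4272 = 3.4989 mm/d
ETc = Kc × ET₀ = 0.96 × 3.4989 = 3.3589 mm/d
Crop demand D = ETc × 7 d = 3.3589 × 7 = 23.512 mm
Pe = 0.64 × 6.0 = 3.840 mm
D − Pe = 23.512 − 3.840 = 19.672 mm
Volume = 19.672 mm × 358.5 ha × 10 = 70524.1 m³

70500 m³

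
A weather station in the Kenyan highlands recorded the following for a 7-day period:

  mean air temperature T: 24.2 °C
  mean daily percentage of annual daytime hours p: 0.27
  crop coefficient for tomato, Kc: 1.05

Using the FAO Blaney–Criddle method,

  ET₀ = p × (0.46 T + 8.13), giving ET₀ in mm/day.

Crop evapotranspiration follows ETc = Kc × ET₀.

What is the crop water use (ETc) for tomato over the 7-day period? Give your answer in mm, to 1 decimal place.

38.2 mm

ET₀ = 0.27 × (0.46 × 24.2 + 8.13) = 0.27 × 19.262 = 5.2007 mm/d
ETc = Kc × ET₀ = 1.05 × 5.2007 = 5.4607 mm/d
Over 7 days: 5.4607 × 7 = 38.225 mm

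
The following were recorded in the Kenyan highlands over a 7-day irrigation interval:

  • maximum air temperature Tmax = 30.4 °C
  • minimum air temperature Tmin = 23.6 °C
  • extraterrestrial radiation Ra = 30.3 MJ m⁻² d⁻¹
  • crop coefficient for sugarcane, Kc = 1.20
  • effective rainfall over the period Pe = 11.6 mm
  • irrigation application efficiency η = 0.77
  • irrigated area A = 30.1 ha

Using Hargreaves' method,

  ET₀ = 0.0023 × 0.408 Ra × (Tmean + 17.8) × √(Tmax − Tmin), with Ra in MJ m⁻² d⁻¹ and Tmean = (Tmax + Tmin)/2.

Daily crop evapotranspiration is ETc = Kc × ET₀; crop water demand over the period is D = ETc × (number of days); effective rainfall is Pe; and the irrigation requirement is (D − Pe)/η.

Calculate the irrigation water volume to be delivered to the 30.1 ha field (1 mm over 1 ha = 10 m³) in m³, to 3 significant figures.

6370 m³

Tmean = (30.4 + 23.6)/2 = 27.00 °C
0.408 Ra = 0.408 × 30.3 = 12.3624 mm/d equivalent
ET₀ = 0.0023 × 12.3624 × (27.00 + 17.8) × √6.8 = 0.0023 × 12.3624 × 44.80 × 2.6077 = 3.3217 mm/d
ETc = Kc × ET₀ = 1.20 × 3.3217 = 3.9860 mm/d
Crop demand D = ETc × 7 d = 3.9860 × 7 = 27.902 mm
D − Pe = 27.902 − 11.6 = 16.302 mm
Gross irrigation = 16.302 / 0.77 = 21.171 mm
Volume = 21.171 mm × 30.1 ha × 10 = 6372.5 m³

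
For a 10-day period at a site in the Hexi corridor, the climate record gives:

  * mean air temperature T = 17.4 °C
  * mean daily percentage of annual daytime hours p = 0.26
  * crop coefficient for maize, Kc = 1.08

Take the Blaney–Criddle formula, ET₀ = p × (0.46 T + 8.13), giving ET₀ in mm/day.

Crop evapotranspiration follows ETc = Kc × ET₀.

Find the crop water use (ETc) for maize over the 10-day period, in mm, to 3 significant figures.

ET₀ = 0.26 × (0.46 × 17.4 + 8.13) = 0.26 × 16.134 = 4.1948 mm/d
ETc = Kc × ET₀ = 1.08 × 4.1948 = 4.5304 mm/d
Over 10 days: 4.5304 × 10 = 45.304 mm

45.3 mm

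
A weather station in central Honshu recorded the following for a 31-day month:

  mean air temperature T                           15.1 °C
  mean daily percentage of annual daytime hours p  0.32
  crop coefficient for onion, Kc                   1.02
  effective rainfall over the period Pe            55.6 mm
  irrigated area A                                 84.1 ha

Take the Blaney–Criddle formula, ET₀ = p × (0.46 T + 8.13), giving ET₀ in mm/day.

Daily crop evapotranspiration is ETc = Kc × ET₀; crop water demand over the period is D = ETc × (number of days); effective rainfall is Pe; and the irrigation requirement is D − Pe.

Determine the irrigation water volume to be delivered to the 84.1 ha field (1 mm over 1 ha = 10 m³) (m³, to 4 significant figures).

ET₀ = 0.32 × (0.46 × 15.1 + 8.13) = 0.32 × 15.076 = 4.8243 mm/d
ETc = Kc × ET₀ = 1.02 × 4.8243 = 4.9208 mm/d
Crop demand D = ETc × 31 d = 4.9208 × 31 = 152.545 mm
D − Pe = 152.545 − 55.6 = 96.945 mm
Volume = 96.945 mm × 84.1 ha × 10 = 81530.7 m³

81530 m³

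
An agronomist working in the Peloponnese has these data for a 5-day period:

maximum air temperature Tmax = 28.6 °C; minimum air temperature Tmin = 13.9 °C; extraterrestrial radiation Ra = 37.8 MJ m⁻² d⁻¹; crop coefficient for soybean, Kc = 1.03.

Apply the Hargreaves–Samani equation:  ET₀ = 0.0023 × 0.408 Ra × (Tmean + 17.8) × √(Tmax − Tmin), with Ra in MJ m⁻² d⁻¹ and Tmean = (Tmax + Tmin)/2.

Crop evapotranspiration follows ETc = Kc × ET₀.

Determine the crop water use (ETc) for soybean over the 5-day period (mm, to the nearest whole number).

27 mm

Tmean = (28.6 + 13.9)/2 = 21.25 °C
0.408 Ra = 0.408 × 37.8 = 15.4224 mm/d equivalent
ET₀ = 0.0023 × 15.4224 × (21.25 + 17.8) × √14.7 = 0.0023 × 15.4224 × 39.05 × 3.8341 = 5.3109 mm/d
ETc = Kc × ET₀ = 1.03 × 5.3109 = 5.4702 mm/d
Over 5 days: 5.4702 × 5 = 27.351 mm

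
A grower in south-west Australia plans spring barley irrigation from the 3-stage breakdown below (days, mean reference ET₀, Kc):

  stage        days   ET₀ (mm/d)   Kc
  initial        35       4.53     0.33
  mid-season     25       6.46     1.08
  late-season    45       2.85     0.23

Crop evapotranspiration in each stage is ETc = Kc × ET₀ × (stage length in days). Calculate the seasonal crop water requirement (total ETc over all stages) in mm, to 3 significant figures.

initial: 0.33 × 4.53 × 35 = 52.32 mm
mid-season: 1.08 × 6.46 × 25 = 174.42 mm
late-season: 0.23 × 2.85 × 45 = 29.50 mm
Seasonal total = 256.24 mm

256 mm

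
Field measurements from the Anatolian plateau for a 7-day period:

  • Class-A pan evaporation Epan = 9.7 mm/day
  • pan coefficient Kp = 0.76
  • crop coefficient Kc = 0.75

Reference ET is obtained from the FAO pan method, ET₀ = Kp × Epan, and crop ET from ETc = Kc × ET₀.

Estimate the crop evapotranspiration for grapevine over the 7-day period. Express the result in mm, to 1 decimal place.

ET₀ = 0.76 × 9.7 = 7.3720 mm/d
ETc = Kc × ET₀ = 0.75 × 7.3720 = 5.5290 mm/d
Over 7 days: 5.5290 × 7 = 38.703 mm

38.7 mm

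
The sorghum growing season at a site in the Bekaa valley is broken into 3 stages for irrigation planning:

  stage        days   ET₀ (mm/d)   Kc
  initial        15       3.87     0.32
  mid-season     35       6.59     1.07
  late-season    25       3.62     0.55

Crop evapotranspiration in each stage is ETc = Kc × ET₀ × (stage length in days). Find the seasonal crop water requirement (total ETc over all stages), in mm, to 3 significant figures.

315 mm

initial: 0.32 × 3.87 × 15 = 18.58 mm
mid-season: 1.07 × 6.59 × 35 = 246.80 mm
late-season: 0.55 × 3.62 × 25 = 49.78 mm
Seasonal total = 315.16 mm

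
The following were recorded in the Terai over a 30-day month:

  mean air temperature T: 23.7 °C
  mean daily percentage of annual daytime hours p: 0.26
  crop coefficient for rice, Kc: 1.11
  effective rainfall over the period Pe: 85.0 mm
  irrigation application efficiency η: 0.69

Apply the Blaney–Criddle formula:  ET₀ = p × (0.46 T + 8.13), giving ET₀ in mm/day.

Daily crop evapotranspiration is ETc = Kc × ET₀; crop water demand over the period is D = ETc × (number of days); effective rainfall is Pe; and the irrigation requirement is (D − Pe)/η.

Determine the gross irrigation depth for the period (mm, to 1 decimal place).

115.6 mm

ET₀ = 0.26 × (0.46 × 23.7 + 8.13) = 0.26 × 19.032 = 4.9483 mm/d
ETc = Kc × ET₀ = 1.11 × 4.9483 = 5.4926 mm/d
Crop demand D = ETc × 30 d = 5.4926 × 30 = 164.778 mm
D − Pe = 164.778 − 85.0 = 79.778 mm
Gross irrigation = 79.778 / 0.69 = 115.620 mm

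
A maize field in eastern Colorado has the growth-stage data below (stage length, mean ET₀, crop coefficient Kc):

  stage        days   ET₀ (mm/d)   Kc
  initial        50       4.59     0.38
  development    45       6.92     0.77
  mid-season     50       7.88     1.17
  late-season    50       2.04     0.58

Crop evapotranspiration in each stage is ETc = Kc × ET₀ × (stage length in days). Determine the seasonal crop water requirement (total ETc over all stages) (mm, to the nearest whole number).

initial: 0.38 × 4.59 × 50 = 87.21 mm
development: 0.77 × 6.92 × 45 = 239.78 mm
mid-season: 1.17 × 7.88 × 50 = 460.98 mm
late-season: 0.58 × 2.04 × 50 = 59.16 mm
Seasonal total = 847.13 mm

847 mm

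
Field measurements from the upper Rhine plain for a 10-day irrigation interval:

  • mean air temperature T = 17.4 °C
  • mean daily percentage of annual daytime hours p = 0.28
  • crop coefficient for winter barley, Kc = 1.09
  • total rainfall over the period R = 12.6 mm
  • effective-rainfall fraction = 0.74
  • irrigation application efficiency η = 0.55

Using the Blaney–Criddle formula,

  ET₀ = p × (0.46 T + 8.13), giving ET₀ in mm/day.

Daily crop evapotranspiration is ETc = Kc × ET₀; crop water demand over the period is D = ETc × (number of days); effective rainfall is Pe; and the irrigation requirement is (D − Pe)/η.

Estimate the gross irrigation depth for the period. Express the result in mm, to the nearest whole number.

ET₀ = 0.28 × (0.46 × 17.4 + 8.13) = 0.28 × 16.134 = 4.5175 mm/d
ETc = Kc × ET₀ = 1.09 × 4.5175 = 4.9241 mm/d
Crop demand D = ETc × 10 d = 4.9241 × 10 = 49.241 mm
Pe = 0.74 × 12.6 = 9.324 mm
D − Pe = 49.241 − 9.324 = 39.917 mm
Gross irrigation = 39.917 / 0.55 = 72.576 mm

73 mm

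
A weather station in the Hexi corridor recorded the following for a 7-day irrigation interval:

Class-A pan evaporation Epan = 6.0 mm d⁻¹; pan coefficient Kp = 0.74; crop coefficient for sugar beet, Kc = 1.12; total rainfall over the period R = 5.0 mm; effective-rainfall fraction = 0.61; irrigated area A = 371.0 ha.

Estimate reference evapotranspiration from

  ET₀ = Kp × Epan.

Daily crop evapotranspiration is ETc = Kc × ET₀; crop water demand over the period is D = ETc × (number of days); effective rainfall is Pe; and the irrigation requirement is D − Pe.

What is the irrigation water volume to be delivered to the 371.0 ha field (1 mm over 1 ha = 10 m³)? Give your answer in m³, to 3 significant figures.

118000 m³

ET₀ = 0.74 × 6.0 = 4.4400 mm/d
ETc = Kc × ET₀ = 1.12 × 4.4400 = 4.9728 mm/d
Crop demand D = ETc × 7 d = 4.9728 × 7 = 34.810 mm
Pe = 0.61 × 5.0 = 3.050 mm
D − Pe = 34.810 − 3.050 = 31.760 mm
Volume = 31.760 mm × 371.0 ha × 10 = 117829.6 m³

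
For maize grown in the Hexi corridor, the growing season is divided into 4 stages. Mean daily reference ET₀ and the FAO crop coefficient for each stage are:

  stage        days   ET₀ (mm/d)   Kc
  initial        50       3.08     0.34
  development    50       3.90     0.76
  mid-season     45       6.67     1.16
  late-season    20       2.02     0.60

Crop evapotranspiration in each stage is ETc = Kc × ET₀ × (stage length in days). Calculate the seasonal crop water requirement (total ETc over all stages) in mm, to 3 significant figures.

initial: 0.34 × 3.08 × 50 = 52.36 mm
development: 0.76 × 3.90 × 50 = 148.20 mm
mid-season: 1.16 × 6.67 × 45 = 348.17 mm
late-season: 0.60 × 2.02 × 20 = 24.24 mm
Seasonal total = 572.97 mm

573 mm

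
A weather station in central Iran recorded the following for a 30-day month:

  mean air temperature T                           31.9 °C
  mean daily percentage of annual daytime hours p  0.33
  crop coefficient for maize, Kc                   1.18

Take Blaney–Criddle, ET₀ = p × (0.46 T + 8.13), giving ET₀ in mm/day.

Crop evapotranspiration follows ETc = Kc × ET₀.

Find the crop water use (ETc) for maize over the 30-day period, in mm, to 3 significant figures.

ET₀ = 0.33 × (0.46 × 31.9 + 8.13) = 0.33 × 22.804 = 7.5253 mm/d
ETc = Kc × ET₀ = 1.18 × 7.5253 = 8.8799 mm/d
Over 30 days: 8.8799 × 30 = 266.397 mm

266 mm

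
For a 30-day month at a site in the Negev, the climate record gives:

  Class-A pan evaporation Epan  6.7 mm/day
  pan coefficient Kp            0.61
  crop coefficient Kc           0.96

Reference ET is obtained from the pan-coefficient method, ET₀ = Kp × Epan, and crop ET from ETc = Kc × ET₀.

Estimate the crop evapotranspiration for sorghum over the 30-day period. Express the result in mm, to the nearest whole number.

ET₀ = 0.61 × 6.7 = 4.0870 mm/d
ETc = Kc × ET₀ = 0.96 × 4.0870 = 3.9235 mm/d
Over 30 days: 3.9235 × 30 = 117.705 mm

118 mm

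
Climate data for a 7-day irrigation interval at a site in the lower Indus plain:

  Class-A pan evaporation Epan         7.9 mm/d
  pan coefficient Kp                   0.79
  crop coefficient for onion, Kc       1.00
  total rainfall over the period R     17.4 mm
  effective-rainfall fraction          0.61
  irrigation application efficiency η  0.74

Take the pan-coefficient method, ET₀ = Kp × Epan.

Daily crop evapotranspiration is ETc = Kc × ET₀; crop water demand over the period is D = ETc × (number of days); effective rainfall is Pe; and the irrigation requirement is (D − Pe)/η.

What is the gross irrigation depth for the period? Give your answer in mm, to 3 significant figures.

44.7 mm

ET₀ = 0.79 × 7.9 = 6.2410 mm/d
ETc = Kc × ET₀ = 1.00 × 6.2410 = 6.2410 mm/d
Crop demand D = ETc × 7 d = 6.2410 × 7 = 43.687 mm
Pe = 0.61 × 17.4 = 10.614 mm
D − Pe = 43.687 − 10.614 = 33.073 mm
Gross irrigation = 33.073 / 0.74 = 44.693 mm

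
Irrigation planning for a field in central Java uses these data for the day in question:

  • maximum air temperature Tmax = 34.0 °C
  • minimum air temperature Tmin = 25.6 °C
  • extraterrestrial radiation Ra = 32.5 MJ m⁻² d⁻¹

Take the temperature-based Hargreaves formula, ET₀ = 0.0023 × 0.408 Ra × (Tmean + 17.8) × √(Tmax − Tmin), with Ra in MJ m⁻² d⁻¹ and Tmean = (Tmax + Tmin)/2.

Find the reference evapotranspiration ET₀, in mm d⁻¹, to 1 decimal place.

Tmean = (34.0 + 25.6)/2 = 29.80 °C
0.408 Ra = 0.408 × 32.5 = 13.2600 mm/d equivalent
ET₀ = 0.0023 × 13.2600 × (29.80 + 17.8) × √8.4 = 0.0023 × 13.2600 × 47.60 × 2.8983 = 4.2075 mm/d

4.2 mm d⁻¹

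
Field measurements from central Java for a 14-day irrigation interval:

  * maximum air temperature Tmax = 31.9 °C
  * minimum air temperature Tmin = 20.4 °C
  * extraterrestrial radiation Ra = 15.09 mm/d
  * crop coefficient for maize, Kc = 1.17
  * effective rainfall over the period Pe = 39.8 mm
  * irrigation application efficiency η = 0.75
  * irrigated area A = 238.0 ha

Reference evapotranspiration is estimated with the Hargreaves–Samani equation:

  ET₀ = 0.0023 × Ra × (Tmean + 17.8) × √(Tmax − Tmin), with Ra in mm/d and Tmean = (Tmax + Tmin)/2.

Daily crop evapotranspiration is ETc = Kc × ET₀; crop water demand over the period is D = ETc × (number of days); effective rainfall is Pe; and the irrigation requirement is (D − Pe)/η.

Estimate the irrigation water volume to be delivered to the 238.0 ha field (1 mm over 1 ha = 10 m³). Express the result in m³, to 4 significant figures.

Tmean = (31.9 + 20.4)/2 = 26.15 °C
ET₀ = 0.0023 × 15.09 × (26.15 + 17.8) × √11.5 = 0.0023 × 15.09 × 43.95 × 3.3912 = 5.1728 mm/d
ETc = Kc × ET₀ = 1.17 × 5.1728 = 6.0522 mm/d
Crop demand D = ETc × 14 d = 6.0522 × 14 = 84.731 mm
D − Pe = 84.731 − 39.8 = 44.931 mm
Gross irrigation = 44.931 / 0.75 = 59.908 mm
Volume = 59.908 mm × 238.0 ha × 10 = 142581.0 m³

142600 m³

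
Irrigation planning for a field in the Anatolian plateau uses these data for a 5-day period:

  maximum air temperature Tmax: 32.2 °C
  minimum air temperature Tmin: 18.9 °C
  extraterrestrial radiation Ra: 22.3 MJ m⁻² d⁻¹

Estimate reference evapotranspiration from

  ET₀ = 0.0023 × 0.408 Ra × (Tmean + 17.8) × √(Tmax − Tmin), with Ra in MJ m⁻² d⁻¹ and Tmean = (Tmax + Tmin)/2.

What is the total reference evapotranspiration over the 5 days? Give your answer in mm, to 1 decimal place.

Tmean = (32.2 + 18.9)/2 = 25.55 °C
0.408 Ra = 0.408 × 22.3 = 9.0984 mm/d equivalent
ET₀ = 0.0023 × 9.0984 × (25.55 + 17.8) × √13.3 = 0.0023 × 9.0984 × 43.35 × 3.6469 = 3.3083 mm/d
Over 5 days: 3.3083 × 5 = 16.542 mm

16.5 mm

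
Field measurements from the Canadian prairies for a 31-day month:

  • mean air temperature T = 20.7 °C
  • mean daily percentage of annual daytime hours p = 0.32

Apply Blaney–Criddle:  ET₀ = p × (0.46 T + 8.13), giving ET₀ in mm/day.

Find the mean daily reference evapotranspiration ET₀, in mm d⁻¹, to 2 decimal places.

5.65 mm d⁻¹

ET₀ = 0.32 × (0.46 × 20.7 + 8.13) = 0.32 × 17.652 = 5.6486 mm/d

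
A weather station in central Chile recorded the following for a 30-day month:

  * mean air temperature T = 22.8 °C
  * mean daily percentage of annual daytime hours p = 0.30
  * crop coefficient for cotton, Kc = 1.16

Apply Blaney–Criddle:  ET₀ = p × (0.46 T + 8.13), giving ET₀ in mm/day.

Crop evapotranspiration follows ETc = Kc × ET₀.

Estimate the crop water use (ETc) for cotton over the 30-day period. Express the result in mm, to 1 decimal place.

ET₀ = 0.30 × (0.46 × 22.8 + 8.13) = 0.30 × 18.618 = 5.5854 mm/d
ETc = Kc × ET₀ = 1.16 × 5.5854 = 6.4791 mm/d
Over 30 days: 6.4791 × 30 = 194.373 mm

194.4 mm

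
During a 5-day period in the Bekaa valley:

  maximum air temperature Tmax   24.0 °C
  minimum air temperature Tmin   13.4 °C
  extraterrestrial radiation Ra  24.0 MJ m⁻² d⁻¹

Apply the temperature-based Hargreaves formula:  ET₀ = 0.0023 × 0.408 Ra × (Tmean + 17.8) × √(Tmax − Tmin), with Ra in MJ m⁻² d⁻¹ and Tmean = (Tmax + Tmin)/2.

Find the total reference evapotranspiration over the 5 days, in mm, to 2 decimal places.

13.38 mm

Tmean = (24.0 + 13.4)/2 = 18.70 °C
0.408 Ra = 0.408 × 24.0 = 9.7920 mm/d equivalent
ET₀ = 0.0023 × 9.7920 × (18.70 + 17.8) × √10.6 = 0.0023 × 9.7920 × 36.50 × 3.2558 = 2.6764 mm/d
Over 5 days: 2.6764 × 5 = 13.382 mm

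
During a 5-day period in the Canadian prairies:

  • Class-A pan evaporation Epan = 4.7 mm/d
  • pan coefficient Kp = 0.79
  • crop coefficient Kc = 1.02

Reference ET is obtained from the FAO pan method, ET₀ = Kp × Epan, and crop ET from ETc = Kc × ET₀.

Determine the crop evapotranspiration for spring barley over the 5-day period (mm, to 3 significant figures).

18.9 mm

ET₀ = 0.79 × 4.7 = 3.7130 mm/d
ETc = Kc × ET₀ = 1.02 × 3.7130 = 3.7873 mm/d
Over 5 days: 3.7873 × 5 = 18.937 mm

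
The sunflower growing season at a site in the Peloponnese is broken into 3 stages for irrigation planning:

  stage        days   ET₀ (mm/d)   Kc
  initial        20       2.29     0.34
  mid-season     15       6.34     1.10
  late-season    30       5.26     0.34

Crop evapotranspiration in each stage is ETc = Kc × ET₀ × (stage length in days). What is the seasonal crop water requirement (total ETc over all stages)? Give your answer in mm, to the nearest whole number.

174 mm

initial: 0.34 × 2.29 × 20 = 15.57 mm
mid-season: 1.10 × 6.34 × 15 = 104.61 mm
late-season: 0.34 × 5.26 × 30 = 53.65 mm
Seasonal total = 173.83 mm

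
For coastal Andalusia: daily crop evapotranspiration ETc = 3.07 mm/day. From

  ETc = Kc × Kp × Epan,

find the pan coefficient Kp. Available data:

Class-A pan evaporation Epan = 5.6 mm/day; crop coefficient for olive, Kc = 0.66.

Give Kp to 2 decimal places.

ETc = Kc × Kp × Epan  ⇒  Kp = ETc / (Kc × Epan)
Kp = 3.07 / (0.66 × 5.6) = 3.07 / 3.696 = 0.8306

0.83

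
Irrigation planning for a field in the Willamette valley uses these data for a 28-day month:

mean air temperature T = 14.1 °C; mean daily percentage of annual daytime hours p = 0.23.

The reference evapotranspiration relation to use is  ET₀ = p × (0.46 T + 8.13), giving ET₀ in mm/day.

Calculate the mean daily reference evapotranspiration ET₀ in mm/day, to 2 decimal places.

ET₀ = 0.23 × (0.46 × 14.1 + 8.13) = 0.23 × 14.616 = 3.3617 mm/d

3.36 mm/day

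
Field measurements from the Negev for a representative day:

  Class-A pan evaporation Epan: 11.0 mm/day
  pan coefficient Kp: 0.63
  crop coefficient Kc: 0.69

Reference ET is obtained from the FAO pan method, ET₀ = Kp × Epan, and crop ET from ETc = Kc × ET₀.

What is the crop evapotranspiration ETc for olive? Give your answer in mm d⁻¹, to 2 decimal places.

4.78 mm d⁻¹

ET₀ = 0.63 × 11.0 = 6.9300 mm/d
ETc = Kc × ET₀ = 0.69 × 6.9300 = 4.7817 mm/d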